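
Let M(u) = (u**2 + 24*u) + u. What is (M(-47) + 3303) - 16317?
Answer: -11980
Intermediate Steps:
M(u) = u**2 + 25*u
(M(-47) + 3303) - 16317 = (-47*(25 - 47) + 3303) - 16317 = (-47*(-22) + 3303) - 16317 = (1034 + 3303) - 16317 = 4337 - 16317 = -11980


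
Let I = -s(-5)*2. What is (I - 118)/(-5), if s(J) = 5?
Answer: 128/5 ≈ 25.600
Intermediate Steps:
I = -10 (I = -1*5*2 = -5*2 = -10)
(I - 118)/(-5) = (-10 - 118)/(-5) = -128*(-⅕) = 128/5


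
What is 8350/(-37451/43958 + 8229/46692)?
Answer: -571275530520/46231057 ≈ -12357.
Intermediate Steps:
8350/(-37451/43958 + 8229/46692) = 8350/(-37451*1/43958 + 8229*(1/46692)) = 8350/(-37451/43958 + 2743/15564) = 8350/(-231155285/342081156) = 8350*(-342081156/231155285) = -571275530520/46231057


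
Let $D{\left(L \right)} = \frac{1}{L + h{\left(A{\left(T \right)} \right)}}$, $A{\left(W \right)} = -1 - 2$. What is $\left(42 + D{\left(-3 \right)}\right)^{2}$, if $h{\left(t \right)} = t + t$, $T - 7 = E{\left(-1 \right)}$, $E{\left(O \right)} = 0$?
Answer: $\frac{142129}{81} \approx 1754.7$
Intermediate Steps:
$T = 7$ ($T = 7 + 0 = 7$)
$A{\left(W \right)} = -3$ ($A{\left(W \right)} = -1 - 2 = -3$)
$h{\left(t \right)} = 2 t$
$D{\left(L \right)} = \frac{1}{-6 + L}$ ($D{\left(L \right)} = \frac{1}{L + 2 \left(-3\right)} = \frac{1}{L - 6} = \frac{1}{-6 + L}$)
$\left(42 + D{\left(-3 \right)}\right)^{2} = \left(42 + \frac{1}{-6 - 3}\right)^{2} = \left(42 + \frac{1}{-9}\right)^{2} = \left(42 - \frac{1}{9}\right)^{2} = \left(\frac{377}{9}\right)^{2} = \frac{142129}{81}$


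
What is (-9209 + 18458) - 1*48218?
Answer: -38969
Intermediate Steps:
(-9209 + 18458) - 1*48218 = 9249 - 48218 = -38969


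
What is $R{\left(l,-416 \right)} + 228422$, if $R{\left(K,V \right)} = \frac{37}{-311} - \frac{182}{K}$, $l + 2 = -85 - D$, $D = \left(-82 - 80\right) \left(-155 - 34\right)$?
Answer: $\frac{2181258846127}{9549255} \approx 2.2842 \cdot 10^{5}$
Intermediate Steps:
$D = 30618$ ($D = \left(-162\right) \left(-189\right) = 30618$)
$l = -30705$ ($l = -2 - 30703 = -30705$)
$R{\left(K,V \right)} = - \frac{37}{311} - \frac{182}{K}$ ($R{\left(K,V \right)} = 37 \left(- \frac{1}{311}\right) - \frac{182}{K} = - \frac{37}{311} - \frac{182}{K}$)
$R{\left(l,-416 \right)} + 228422 = \left(- \frac{37}{311} - \frac{182}{-30705}\right) + 228422 = \left(- \frac{37}{311} - - \frac{182}{30705}\right) + 228422 = \left(- \frac{37}{311} + \frac{182}{30705}\right) + 228422 = - \frac{1079483}{9549255} + 228422 = \frac{2181258846127}{9549255}$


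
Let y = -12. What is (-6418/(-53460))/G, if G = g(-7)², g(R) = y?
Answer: 3209/3849120 ≈ 0.00083370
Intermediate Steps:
g(R) = -12
G = 144 (G = (-12)² = 144)
(-6418/(-53460))/G = -6418/(-53460)/144 = -6418*(-1/53460)*(1/144) = (3209/26730)*(1/144) = 3209/3849120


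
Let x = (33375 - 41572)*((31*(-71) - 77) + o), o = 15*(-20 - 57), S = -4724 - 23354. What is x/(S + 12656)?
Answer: -28140301/15422 ≈ -1824.7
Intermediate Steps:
S = -28078
o = -1155 (o = 15*(-77) = -1155)
x = 28140301 (x = (33375 - 41572)*((31*(-71) - 77) - 1155) = -8197*((-2201 - 77) - 1155) = -8197*(-2278 - 1155) = -8197*(-3433) = 28140301)
x/(S + 12656) = 28140301/(-28078 + 12656) = 28140301/(-15422) = 28140301*(-1/15422) = -28140301/15422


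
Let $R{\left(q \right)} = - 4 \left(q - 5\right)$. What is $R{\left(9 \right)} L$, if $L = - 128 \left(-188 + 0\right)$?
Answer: $-385024$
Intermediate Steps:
$R{\left(q \right)} = 20 - 4 q$ ($R{\left(q \right)} = - 4 \left(-5 + q\right) = 20 - 4 q$)
$L = 24064$ ($L = \left(-128\right) \left(-188\right) = 24064$)
$R{\left(9 \right)} L = \left(20 - 36\right) 24064 = \left(-16\right) 24064 = -385024$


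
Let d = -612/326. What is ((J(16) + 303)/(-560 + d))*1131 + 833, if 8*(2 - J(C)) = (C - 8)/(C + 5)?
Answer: 70252881/320551 ≈ 219.16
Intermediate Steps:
J(C) = 2 - (-8 + C)/(8*(5 + C)) (J(C) = 2 - (C - 8)/(8*(C + 5)) = 2 - (-8 + C)/(8*(5 + C)))
d = -306/163 (d = -612*1/326 = -306/163 ≈ -1.8773)
((J(16) + 303)/(-560 + d))*1131 + 833 = (((88 + 15*16)/(8*(5 + 16)) + 303)/(-560 - 306/163))*1131 + 833 = (((⅛)*(88 + 240)/21 + 303)/(-91586/163))*1131 + 833 = (((⅛)*(1/21)*328 + 303)*(-163/91586))*1131 + 833 = ((41/21 + 303)*(-163/91586))*1131 + 833 = ((6404/21)*(-163/91586))*1131 + 833 = -521926/961653*1131 + 833 = -196766102/320551 + 833 = 70252881/320551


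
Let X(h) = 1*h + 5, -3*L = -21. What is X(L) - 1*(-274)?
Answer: 286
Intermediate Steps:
L = 7 (L = -⅓*(-21) = 7)
X(h) = 5 + h (X(h) = h + 5 = 5 + h)
X(L) - 1*(-274) = (5 + 7) - 1*(-274) = 12 + 274 = 286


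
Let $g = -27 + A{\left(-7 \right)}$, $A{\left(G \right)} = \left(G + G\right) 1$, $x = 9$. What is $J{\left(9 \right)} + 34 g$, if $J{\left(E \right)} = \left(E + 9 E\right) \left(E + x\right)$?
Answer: $226$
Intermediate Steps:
$A{\left(G \right)} = 2 G$ ($A{\left(G \right)} = 2 G 1 = 2 G$)
$J{\left(E \right)} = 10 E \left(9 + E\right)$ ($J{\left(E \right)} = \left(E + 9 E\right) \left(E + 9\right) = 10 E \left(9 + E\right)$)
$g = -41$ ($g = -27 + 2 \left(-7\right) = -27 - 14 = -41$)
$J{\left(9 \right)} + 34 g = 10 \cdot 9 \left(9 + 9\right) + 34 \left(-41\right) = 10 \cdot 9 \cdot 18 - 1394 = 1620 - 1394 = 226$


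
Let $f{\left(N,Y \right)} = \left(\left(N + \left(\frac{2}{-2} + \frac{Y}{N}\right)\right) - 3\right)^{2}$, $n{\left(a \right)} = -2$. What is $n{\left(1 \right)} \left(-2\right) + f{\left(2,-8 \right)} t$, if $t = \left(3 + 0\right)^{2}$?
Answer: $328$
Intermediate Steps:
$t = 9$ ($t = 3^{2} = 9$)
$f{\left(N,Y \right)} = \left(-4 + N + \frac{Y}{N}\right)^{2}$ ($f{\left(N,Y \right)} = \left(\left(N + \left(2 \left(- \frac{1}{2}\right) + \frac{Y}{N}\right)\right) - 3\right)^{2} = \left(\left(N - \left(1 - \frac{Y}{N}\right)\right) - 3\right)^{2} = \left(\left(-1 + N + \frac{Y}{N}\right) - 3\right)^{2} = \left(-4 + N + \frac{Y}{N}\right)^{2}$)
$n{\left(1 \right)} \left(-2\right) + f{\left(2,-8 \right)} t = \left(-2\right) \left(-2\right) + \frac{\left(-8 + 2^{2} - 8\right)^{2}}{4} \cdot 9 = 4 + \frac{\left(-8 + 4 - 8\right)^{2}}{4} \cdot 9 = 4 + \frac{\left(-12\right)^{2}}{4} \cdot 9 = 4 + \frac{1}{4} \cdot 144 \cdot 9 = 4 + 36 \cdot 9 = 4 + 324 = 328$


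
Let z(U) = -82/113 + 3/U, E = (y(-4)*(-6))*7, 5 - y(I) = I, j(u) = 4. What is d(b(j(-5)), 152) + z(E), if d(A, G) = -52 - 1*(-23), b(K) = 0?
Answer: -423347/14238 ≈ -29.734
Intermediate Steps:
y(I) = 5 - I
d(A, G) = -29 (d(A, G) = -52 + 23 = -29)
E = -378 (E = ((5 - 1*(-4))*(-6))*7 = ((5 + 4)*(-6))*7 = (9*(-6))*7 = -54*7 = -378)
z(U) = -82/113 + 3/U (z(U) = -82*1/113 + 3/U = -82/113 + 3/U)
d(b(j(-5)), 152) + z(E) = -29 + (-82/113 + 3/(-378)) = -29 + (-82/113 + 3*(-1/378)) = -29 + (-82/113 - 1/126) = -29 - 10445/14238 = -423347/14238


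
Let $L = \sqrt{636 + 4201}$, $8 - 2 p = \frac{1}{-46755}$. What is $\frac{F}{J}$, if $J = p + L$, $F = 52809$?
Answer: $- \frac{1847077891613190}{42155402254019} + \frac{461768238360900 \sqrt{4837}}{42155402254019} \approx 718.02$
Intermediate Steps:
$p = \frac{374041}{93510}$ ($p = 4 - \frac{1}{2 \left(-46755\right)} = 4 - - \frac{1}{93510} = 4 + \frac{1}{93510} = \frac{374041}{93510} \approx 4.0$)
$L = \sqrt{4837} \approx 69.549$
$J = \frac{374041}{93510} + \sqrt{4837} \approx 73.549$
$\frac{F}{J} = \frac{52809}{\frac{374041}{93510} + \sqrt{4837}}$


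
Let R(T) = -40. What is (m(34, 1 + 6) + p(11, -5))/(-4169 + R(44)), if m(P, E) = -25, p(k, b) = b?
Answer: 10/1403 ≈ 0.0071276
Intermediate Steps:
(m(34, 1 + 6) + p(11, -5))/(-4169 + R(44)) = (-25 - 5)/(-4169 - 40) = -30/(-4209) = -30*(-1/4209) = 10/1403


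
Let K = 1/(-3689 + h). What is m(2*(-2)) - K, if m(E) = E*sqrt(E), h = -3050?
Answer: 1/6739 - 8*I ≈ 0.00014839 - 8.0*I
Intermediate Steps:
K = -1/6739 (K = 1/(-3689 - 3050) = 1/(-6739) = -1/6739 ≈ -0.00014839)
m(E) = E**(3/2)
m(2*(-2)) - K = (2*(-2))**(3/2) - 1*(-1/6739) = (-4)**(3/2) + 1/6739 = -8*I + 1/6739 = 1/6739 - 8*I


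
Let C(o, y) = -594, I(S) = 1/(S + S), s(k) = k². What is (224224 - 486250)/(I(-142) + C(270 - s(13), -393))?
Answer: 74415384/168697 ≈ 441.12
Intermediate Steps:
I(S) = 1/(2*S)
(224224 - 486250)/(I(-142) + C(270 - s(13), -393)) = (224224 - 486250)/((½)/(-142) - 594) = -262026/((½)*(-1/142) - 594) = -262026/(-1/284 - 594) = -262026/(-168697/284) = -262026*(-284/168697) = 74415384/168697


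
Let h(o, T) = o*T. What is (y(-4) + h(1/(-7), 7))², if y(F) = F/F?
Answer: 0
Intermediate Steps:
h(o, T) = T*o
y(F) = 1
(y(-4) + h(1/(-7), 7))² = (1 + 7/(-7))² = (1 + 7*(-⅐))² = (1 - 1)² = 0² = 0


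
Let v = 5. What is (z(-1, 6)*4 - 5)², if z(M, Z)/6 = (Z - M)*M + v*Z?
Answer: 299209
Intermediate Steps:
z(M, Z) = 30*Z + 6*M*(Z - M) (z(M, Z) = 6*((Z - M)*M + 5*Z) = 6*(M*(Z - M) + 5*Z) = 6*(5*Z + M*(Z - M)) = 30*Z + 6*M*(Z - M))
(z(-1, 6)*4 - 5)² = ((-6*(-1)² + 30*6 + 6*(-1)*6)*4 - 5)² = ((-6*1 + 180 - 36)*4 - 5)² = ((-6 + 180 - 36)*4 - 5)² = (138*4 - 5)² = (552 - 5)² = 547² = 299209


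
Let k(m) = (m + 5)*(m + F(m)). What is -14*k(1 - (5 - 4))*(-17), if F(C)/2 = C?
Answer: 0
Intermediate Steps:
F(C) = 2*C
k(m) = 3*m*(5 + m) (k(m) = (m + 5)*(m + 2*m) = (5 + m)*(3*m) = 3*m*(5 + m))
-14*k(1 - (5 - 4))*(-17) = -42*(1 - (5 - 4))*(5 + (1 - (5 - 4)))*(-17) = -42*(1 - 1*1)*(5 + (1 - 1*1))*(-17) = -42*(1 - 1)*(5 + (1 - 1))*(-17) = -42*0*(5 + 0)*(-17) = -42*0*5*(-17) = -14*0*(-17) = 0*(-17) = 0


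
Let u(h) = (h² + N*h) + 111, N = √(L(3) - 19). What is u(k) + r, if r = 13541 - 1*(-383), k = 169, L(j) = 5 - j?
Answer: 42596 + 169*I*√17 ≈ 42596.0 + 696.8*I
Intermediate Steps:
N = I*√17 (N = √((5 - 1*3) - 19) = √((5 - 3) - 19) = √(2 - 19) = √(-17) = I*√17 ≈ 4.1231*I)
r = 13924 (r = 13541 + 383 = 13924)
u(h) = 111 + h² + I*h*√17 (u(h) = (h² + (I*√17)*h) + 111 = (h² + I*h*√17) + 111 = 111 + h² + I*h*√17)
u(k) + r = (111 + 169² + I*169*√17) + 13924 = (111 + 28561 + 169*I*√17) + 13924 = (28672 + 169*I*√17) + 13924 = 42596 + 169*I*√17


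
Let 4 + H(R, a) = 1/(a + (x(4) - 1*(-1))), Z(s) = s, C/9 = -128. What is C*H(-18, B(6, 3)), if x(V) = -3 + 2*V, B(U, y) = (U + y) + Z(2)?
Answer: 77184/17 ≈ 4540.2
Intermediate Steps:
C = -1152 (C = 9*(-128) = -1152)
B(U, y) = 2 + U + y (B(U, y) = (U + y) + 2 = 2 + U + y)
H(R, a) = -4 + 1/(6 + a) (H(R, a) = -4 + 1/(a + ((-3 + 2*4) - 1*(-1))) = -4 + 1/(a + ((-3 + 8) + 1)) = -4 + 1/(a + (5 + 1)) = -4 + 1/(a + 6) = -4 + 1/(6 + a))
C*H(-18, B(6, 3)) = -1152*(-23 - 4*(2 + 6 + 3))/(6 + (2 + 6 + 3)) = -1152*(-23 - 4*11)/(6 + 11) = -1152*(-23 - 44)/17 = -1152*(-67)/17 = -1152*(-67/17) = 77184/17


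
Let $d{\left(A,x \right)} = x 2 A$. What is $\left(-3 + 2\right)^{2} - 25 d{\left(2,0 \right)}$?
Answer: $1$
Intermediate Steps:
$d{\left(A,x \right)} = 2 A x$
$\left(-3 + 2\right)^{2} - 25 d{\left(2,0 \right)} = \left(-3 + 2\right)^{2} - 25 \cdot 2 \cdot 2 \cdot 0 = \left(-1\right)^{2} - 0 = 1 + 0 = 1$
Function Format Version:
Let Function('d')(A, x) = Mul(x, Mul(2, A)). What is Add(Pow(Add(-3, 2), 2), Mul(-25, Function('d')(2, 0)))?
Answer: 1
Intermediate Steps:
Function('d')(A, x) = Mul(2, A, x)
Add(Pow(Add(-3, 2), 2), Mul(-25, Function('d')(2, 0))) = Add(Pow(Add(-3, 2), 2), Mul(-25, Mul(2, 2, 0))) = Add(Pow(-1, 2), Mul(-25, 0)) = Add(1, 0) = 1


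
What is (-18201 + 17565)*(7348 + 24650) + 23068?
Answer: -20327660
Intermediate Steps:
(-18201 + 17565)*(7348 + 24650) + 23068 = -636*31998 + 23068 = -20350728 + 23068 = -20327660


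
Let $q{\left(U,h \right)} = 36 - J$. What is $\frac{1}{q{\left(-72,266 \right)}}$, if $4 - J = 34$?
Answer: $\frac{1}{66} \approx 0.015152$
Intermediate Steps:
$J = -30$ ($J = 4 - 34 = -30$)
$q{\left(U,h \right)} = 66$ ($q{\left(U,h \right)} = 36 - -30 = 36 + 30 = 66$)
$\frac{1}{q{\left(-72,266 \right)}} = \frac{1}{66}$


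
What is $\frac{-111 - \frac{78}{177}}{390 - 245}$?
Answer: $- \frac{1315}{1711} \approx -0.76856$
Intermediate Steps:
$\frac{-111 - \frac{78}{177}}{390 - 245} = \frac{-111 - \frac{26}{59}}{145} = \left(-111 - \frac{26}{59}\right) \frac{1}{145} = \left(- \frac{6575}{59}\right) \frac{1}{145} = - \frac{1315}{1711}$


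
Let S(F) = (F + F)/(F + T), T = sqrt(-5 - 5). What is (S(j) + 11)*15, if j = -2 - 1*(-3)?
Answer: 15*(-13*I + 11*sqrt(10))/(sqrt(10) - I) ≈ 167.73 - 8.6244*I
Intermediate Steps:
T = I*sqrt(10) (T = sqrt(-10) = I*sqrt(10) ≈ 3.1623*I)
j = 1 (j = -2 + 3 = 1)
S(F) = 2*F/(F + I*sqrt(10)) (S(F) = (F + F)/(F + I*sqrt(10)) = (2*F)/(F + I*sqrt(10)) = 2*F/(F + I*sqrt(10)))
(S(j) + 11)*15 = (2*1/(1 + I*sqrt(10)) + 11)*15 = (2/(1 + I*sqrt(10)) + 11)*15 = (11 + 2/(1 + I*sqrt(10)))*15 = 165 + 30/(1 + I*sqrt(10))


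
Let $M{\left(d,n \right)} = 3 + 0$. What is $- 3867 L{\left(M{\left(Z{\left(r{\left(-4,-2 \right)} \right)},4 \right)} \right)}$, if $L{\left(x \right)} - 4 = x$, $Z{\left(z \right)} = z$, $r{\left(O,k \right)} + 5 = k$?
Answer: $-27069$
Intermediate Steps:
$r{\left(O,k \right)} = -5 + k$
$M{\left(d,n \right)} = 3$
$L{\left(x \right)} = 4 + x$
$- 3867 L{\left(M{\left(Z{\left(r{\left(-4,-2 \right)} \right)},4 \right)} \right)} = - 3867 \left(4 + 3\right) = \left(-3867\right) 7 = -27069$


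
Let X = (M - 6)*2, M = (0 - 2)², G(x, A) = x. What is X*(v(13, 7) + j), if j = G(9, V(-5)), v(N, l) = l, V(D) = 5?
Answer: -64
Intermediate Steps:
M = 4 (M = (-2)² = 4)
X = -4 (X = (4 - 6)*2 = -2*2 = -4)
j = 9
X*(v(13, 7) + j) = -4*(7 + 9) = -4*16 = -64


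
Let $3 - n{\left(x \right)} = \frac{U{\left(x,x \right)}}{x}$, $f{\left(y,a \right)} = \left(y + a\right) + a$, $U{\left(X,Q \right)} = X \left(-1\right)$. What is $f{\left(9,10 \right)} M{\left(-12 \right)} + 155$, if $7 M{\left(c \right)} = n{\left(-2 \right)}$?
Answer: $\frac{1201}{7} \approx 171.57$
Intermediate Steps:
$U{\left(X,Q \right)} = - X$
$f{\left(y,a \right)} = y + 2 a$ ($f{\left(y,a \right)} = \left(a + y\right) + a = y + 2 a$)
$n{\left(x \right)} = 4$ ($n{\left(x \right)} = 3 - \frac{\left(-1\right) x}{x} = 3 - -1 = 3 + 1 = 4$)
$M{\left(c \right)} = \frac{4}{7}$ ($M{\left(c \right)} = \frac{1}{7} \cdot 4 = \frac{4}{7}$)
$f{\left(9,10 \right)} M{\left(-12 \right)} + 155 = \left(9 + 2 \cdot 10\right) \frac{4}{7} + 155 = \left(9 + 20\right) \frac{4}{7} + 155 = 29 \cdot \frac{4}{7} + 155 = \frac{116}{7} + 155 = \frac{1201}{7}$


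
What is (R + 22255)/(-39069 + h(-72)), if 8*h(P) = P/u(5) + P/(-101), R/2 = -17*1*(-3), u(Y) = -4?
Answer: -9032228/15782931 ≈ -0.57228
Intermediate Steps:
R = 102 (R = 2*(-17*1*(-3)) = 2*(-17*(-3)) = 2*51 = 102)
h(P) = -105*P/3232 (h(P) = (P/(-4) + P/(-101))/8 = (P*(-¼) + P*(-1/101))/8 = (-P/4 - P/101)/8 = (-105*P/404)/8 = -105*P/3232)
(R + 22255)/(-39069 + h(-72)) = (102 + 22255)/(-39069 - 105/3232*(-72)) = 22357/(-39069 + 945/404) = 22357/(-15782931/404) = 22357*(-404/15782931) = -9032228/15782931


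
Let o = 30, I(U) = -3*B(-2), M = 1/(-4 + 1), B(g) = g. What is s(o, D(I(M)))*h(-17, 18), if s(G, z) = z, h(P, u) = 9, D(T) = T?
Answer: 54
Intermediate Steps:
M = -1/3 (M = 1/(-3) = -1/3 ≈ -0.33333)
I(U) = 6 (I(U) = -3*(-2) = 6)
s(o, D(I(M)))*h(-17, 18) = 6*9 = 54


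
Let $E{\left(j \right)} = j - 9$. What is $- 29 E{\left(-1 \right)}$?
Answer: $290$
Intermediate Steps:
$E{\left(j \right)} = -9 + j$
$- 29 E{\left(-1 \right)} = - 29 \left(-9 - 1\right) = \left(-29\right) \left(-10\right) = 290$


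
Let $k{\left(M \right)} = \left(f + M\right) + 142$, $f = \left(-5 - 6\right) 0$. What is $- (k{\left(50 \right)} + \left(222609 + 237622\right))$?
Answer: $-460423$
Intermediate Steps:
$f = 0$ ($f = \left(-11\right) 0 = 0$)
$k{\left(M \right)} = 142 + M$ ($k{\left(M \right)} = \left(0 + M\right) + 142 = M + 142 = 142 + M$)
$- (k{\left(50 \right)} + \left(222609 + 237622\right)) = - (\left(142 + 50\right) + \left(222609 + 237622\right)) = - (192 + 460231) = \left(-1\right) 460423 = -460423$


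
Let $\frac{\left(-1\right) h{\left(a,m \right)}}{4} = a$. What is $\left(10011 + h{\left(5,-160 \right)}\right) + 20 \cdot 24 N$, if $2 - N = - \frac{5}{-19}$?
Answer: $\frac{205669}{19} \approx 10825.0$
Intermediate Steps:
$h{\left(a,m \right)} = - 4 a$
$N = \frac{33}{19}$ ($N = 2 - - \frac{5}{-19} = 2 - \left(-5\right) \left(- \frac{1}{19}\right) = 2 - \frac{5}{19} = \frac{33}{19} \approx 1.7368$)
$\left(10011 + h{\left(5,-160 \right)}\right) + 20 \cdot 24 N = \left(10011 - 20\right) + 20 \cdot 24 \cdot \frac{33}{19} = \left(10011 - 20\right) + 480 \cdot \frac{33}{19} = 9991 + \frac{15840}{19} = \frac{205669}{19}$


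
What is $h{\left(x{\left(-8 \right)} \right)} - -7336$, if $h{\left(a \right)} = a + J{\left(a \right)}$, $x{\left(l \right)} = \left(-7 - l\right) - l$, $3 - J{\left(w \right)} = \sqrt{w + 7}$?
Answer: $7344$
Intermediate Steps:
$J{\left(w \right)} = 3 - \sqrt{7 + w}$ ($J{\left(w \right)} = 3 - \sqrt{w + 7} = 3 - \sqrt{7 + w}$)
$x{\left(l \right)} = -7 - 2 l$
$h{\left(a \right)} = 3 + a - \sqrt{7 + a}$ ($h{\left(a \right)} = a - \left(-3 + \sqrt{7 + a}\right) = 3 + a - \sqrt{7 + a}$)
$h{\left(x{\left(-8 \right)} \right)} - -7336 = \left(3 - -9 - \sqrt{7 - -9}\right) - -7336 = \left(3 + \left(-7 + 16\right) - \sqrt{7 + \left(-7 + 16\right)}\right) + 7336 = \left(3 + 9 - \sqrt{7 + 9}\right) + 7336 = \left(3 + 9 - \sqrt{16}\right) + 7336 = \left(3 + 9 - 4\right) + 7336 = 8 + 7336 = 7344$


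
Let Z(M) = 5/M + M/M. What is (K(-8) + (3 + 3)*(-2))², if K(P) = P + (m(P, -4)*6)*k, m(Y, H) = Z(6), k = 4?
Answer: 576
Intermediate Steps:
Z(M) = 1 + 5/M (Z(M) = 5/M + 1 = 1 + 5/M)
m(Y, H) = 11/6 (m(Y, H) = (5 + 6)/6 = (⅙)*11 = 11/6)
K(P) = 44 + P (K(P) = P + ((11/6)*6)*4 = P + 11*4 = P + 44 = 44 + P)
(K(-8) + (3 + 3)*(-2))² = ((44 - 8) + (3 + 3)*(-2))² = (36 + 6*(-2))² = (36 - 12)² = 24² = 576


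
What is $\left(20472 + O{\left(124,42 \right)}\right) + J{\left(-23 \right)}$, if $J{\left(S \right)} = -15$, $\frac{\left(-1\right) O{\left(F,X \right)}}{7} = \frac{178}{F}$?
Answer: $\frac{1267711}{62} \approx 20447.0$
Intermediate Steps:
$O{\left(F,X \right)} = - \frac{1246}{F}$ ($O{\left(F,X \right)} = - 7 \frac{178}{F} = - \frac{1246}{F}$)
$\left(20472 + O{\left(124,42 \right)}\right) + J{\left(-23 \right)} = \left(20472 - \frac{1246}{124}\right) - 15 = \left(20472 - \frac{623}{62}\right) - 15 = \frac{1268641}{62} - 15 = \frac{1267711}{62}$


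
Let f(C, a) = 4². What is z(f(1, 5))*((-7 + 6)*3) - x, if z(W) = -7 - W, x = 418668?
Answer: -418599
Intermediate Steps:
f(C, a) = 16
z(f(1, 5))*((-7 + 6)*3) - x = (-7 - 1*16)*((-7 + 6)*3) - 1*418668 = (-7 - 16)*(-1*3) - 418668 = -23*(-3) - 418668 = 69 - 418668 = -418599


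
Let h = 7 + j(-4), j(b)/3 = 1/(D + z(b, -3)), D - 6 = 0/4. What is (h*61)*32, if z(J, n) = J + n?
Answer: 7808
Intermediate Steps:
D = 6 (D = 6 + 0/4 = 6 + 0*(¼) = 6 + 0 = 6)
j(b) = 3/(3 + b) (j(b) = 3/(6 + (b - 3)) = 3/(6 + (-3 + b)) = 3/(3 + b))
h = 4 (h = 7 + 3/(3 - 4) = 7 + 3/(-1) = 7 + 3*(-1) = 7 - 3 = 4)
(h*61)*32 = (4*61)*32 = 244*32 = 7808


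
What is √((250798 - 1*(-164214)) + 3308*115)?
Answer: 2*√198858 ≈ 891.87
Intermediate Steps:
√((250798 - 1*(-164214)) + 3308*115) = √((250798 + 164214) + 380420) = √(415012 + 380420) = √795432 = 2*√198858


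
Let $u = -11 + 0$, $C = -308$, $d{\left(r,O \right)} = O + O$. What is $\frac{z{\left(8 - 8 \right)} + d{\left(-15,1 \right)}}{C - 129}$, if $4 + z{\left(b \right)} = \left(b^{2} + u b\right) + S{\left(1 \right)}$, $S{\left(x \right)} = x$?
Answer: $\frac{1}{437} \approx 0.0022883$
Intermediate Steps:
$d{\left(r,O \right)} = 2 O$
$u = -11$
$z{\left(b \right)} = -3 + b^{2} - 11 b$ ($z{\left(b \right)} = -4 + \left(\left(b^{2} - 11 b\right) + 1\right) = -4 + \left(1 + b^{2} - 11 b\right) = -3 + b^{2} - 11 b$)
$\frac{z{\left(8 - 8 \right)} + d{\left(-15,1 \right)}}{C - 129} = \frac{\left(-3 + \left(8 - 8\right)^{2} - 11 \left(8 - 8\right)\right) + 2 \cdot 1}{-308 - 129} = \frac{\left(-3 + 0^{2} - 0\right) + 2}{-437} = \left(\left(-3 + 0 + 0\right) + 2\right) \left(- \frac{1}{437}\right) = \left(-3 + 2\right) \left(- \frac{1}{437}\right) = \left(-1\right) \left(- \frac{1}{437}\right) = \frac{1}{437}$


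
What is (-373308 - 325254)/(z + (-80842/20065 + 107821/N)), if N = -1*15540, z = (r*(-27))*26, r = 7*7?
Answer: 6223391059320/306544672367 ≈ 20.302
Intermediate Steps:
r = 49
z = -34398 (z = (49*(-27))*26 = -1323*26 = -34398)
N = -15540
(-373308 - 325254)/(z + (-80842/20065 + 107821/N)) = (-373308 - 325254)/(-34398 + (-80842/20065 + 107821/(-15540))) = -698562/(-34398 + (-80842*1/20065 + 107821*(-1/15540))) = -698562/(-34398 + (-80842/20065 - 15403/2220)) = -698562/(-34398 - 97706087/8908860) = -698562/(-306544672367/8908860) = -698562*(-8908860/306544672367) = 6223391059320/306544672367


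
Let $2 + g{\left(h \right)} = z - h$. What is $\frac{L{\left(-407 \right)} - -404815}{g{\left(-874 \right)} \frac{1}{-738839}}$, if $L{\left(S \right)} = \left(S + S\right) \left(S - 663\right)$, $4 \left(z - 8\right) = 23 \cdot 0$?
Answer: $- \frac{188521420401}{176} \approx -1.0711 \cdot 10^{9}$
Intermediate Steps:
$z = 8$ ($z = 8 + \frac{23 \cdot 0}{4} = 8 + \frac{1}{4} \cdot 0 = 8 + 0 = 8$)
$L{\left(S \right)} = 2 S \left(-663 + S\right)$
$g{\left(h \right)} = 6 - h$ ($g{\left(h \right)} = -2 - \left(-8 + h\right) = 6 - h$)
$\frac{L{\left(-407 \right)} - -404815}{g{\left(-874 \right)} \frac{1}{-738839}} = \frac{2 \left(-407\right) \left(-663 - 407\right) - -404815}{\left(6 - -874\right) \frac{1}{-738839}} = \frac{2 \left(-407\right) \left(-1070\right) + 404815}{\left(6 + 874\right) \left(- \frac{1}{738839}\right)} = \frac{870980 + 404815}{880 \left(- \frac{1}{738839}\right)} = \frac{1275795}{- \frac{880}{738839}} = 1275795 \left(- \frac{738839}{880}\right) = - \frac{188521420401}{176}$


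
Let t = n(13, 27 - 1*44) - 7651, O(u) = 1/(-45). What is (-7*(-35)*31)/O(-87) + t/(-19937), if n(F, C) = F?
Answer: -6813960537/19937 ≈ -3.4177e+5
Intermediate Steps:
O(u) = -1/45
t = -7638 (t = 13 - 7651 = -7638)
(-7*(-35)*31)/O(-87) + t/(-19937) = (-7*(-35)*31)/(-1/45) - 7638/(-19937) = (245*31)*(-45) - 7638*(-1/19937) = 7595*(-45) + 7638/19937 = -341775 + 7638/19937 = -6813960537/19937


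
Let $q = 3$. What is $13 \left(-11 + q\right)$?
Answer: $-104$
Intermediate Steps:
$13 \left(-11 + q\right) = 13 \left(-11 + 3\right) = 13 \left(-8\right) = -104$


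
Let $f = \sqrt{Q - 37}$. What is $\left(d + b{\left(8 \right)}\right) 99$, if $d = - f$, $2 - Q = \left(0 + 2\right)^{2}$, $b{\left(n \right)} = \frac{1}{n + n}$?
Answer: $\frac{99}{16} - 99 i \sqrt{39} \approx 6.1875 - 618.25 i$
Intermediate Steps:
$b{\left(n \right)} = \frac{1}{2 n}$
$Q = -2$ ($Q = 2 - \left(0 + 2\right)^{2} = 2 - 2^{2} = 2 - 4 = -2$)
$f = i \sqrt{39}$ ($f = \sqrt{-2 - 37} = \sqrt{-39} = i \sqrt{39} \approx 6.245 i$)
$d = - i \sqrt{39} \approx - 6.245 i$
$\left(d + b{\left(8 \right)}\right) 99 = \left(- i \sqrt{39} + \frac{1}{2 \cdot 8}\right) 99 = \left(- i \sqrt{39} + \frac{1}{2} \cdot \frac{1}{8}\right) 99 = \left(- i \sqrt{39} + \frac{1}{16}\right) 99 = \left(\frac{1}{16} - i \sqrt{39}\right) 99 = \frac{99}{16} - 99 i \sqrt{39}$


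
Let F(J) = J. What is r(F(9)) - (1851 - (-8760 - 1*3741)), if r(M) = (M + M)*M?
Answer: -14190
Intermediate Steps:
r(M) = 2*M**2 (r(M) = (2*M)*M = 2*M**2)
r(F(9)) - (1851 - (-8760 - 1*3741)) = 2*9**2 - (1851 - (-8760 - 1*3741)) = 2*81 - (1851 - (-8760 - 3741)) = 162 - (1851 - 1*(-12501)) = 162 - (1851 + 12501) = 162 - 1*14352 = 162 - 14352 = -14190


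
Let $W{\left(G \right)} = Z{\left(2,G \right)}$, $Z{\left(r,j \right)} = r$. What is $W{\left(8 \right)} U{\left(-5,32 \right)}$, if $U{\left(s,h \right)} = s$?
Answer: $-10$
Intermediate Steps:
$W{\left(G \right)} = 2$
$W{\left(8 \right)} U{\left(-5,32 \right)} = 2 \left(-5\right) = -10$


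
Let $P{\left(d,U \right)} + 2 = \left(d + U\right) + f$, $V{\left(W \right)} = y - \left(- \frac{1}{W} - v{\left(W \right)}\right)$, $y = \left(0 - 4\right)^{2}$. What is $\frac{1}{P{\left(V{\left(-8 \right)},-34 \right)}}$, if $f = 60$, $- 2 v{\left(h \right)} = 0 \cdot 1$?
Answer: $\frac{8}{319} \approx 0.025078$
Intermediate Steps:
$v{\left(h \right)} = 0$ ($v{\left(h \right)} = - \frac{0 \cdot 1}{2} = \left(- \frac{1}{2}\right) 0 = 0$)
$y = 16$ ($y = \left(-4\right)^{2} = 16$)
$V{\left(W \right)} = 16 + \frac{1}{W}$ ($V{\left(W \right)} = 16 - \left(- \frac{1}{W} - 0\right) = 16 - \left(- \frac{1}{W} + 0\right) = 16 - - \frac{1}{W} = 16 + \frac{1}{W}$)
$P{\left(d,U \right)} = 58 + U + d$ ($P{\left(d,U \right)} = -2 + \left(\left(d + U\right) + 60\right) = -2 + \left(\left(U + d\right) + 60\right) = -2 + \left(60 + U + d\right) = 58 + U + d$)
$\frac{1}{P{\left(V{\left(-8 \right)},-34 \right)}} = \frac{1}{58 - 34 + \left(16 + \frac{1}{-8}\right)} = \frac{1}{58 - 34 + \left(16 - \frac{1}{8}\right)} = \frac{1}{58 - 34 + \frac{127}{8}} = \frac{1}{\frac{319}{8}} = \frac{8}{319}$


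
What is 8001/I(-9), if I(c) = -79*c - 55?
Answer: 8001/656 ≈ 12.197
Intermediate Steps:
I(c) = -55 - 79*c
8001/I(-9) = 8001/(-55 - 79*(-9)) = 8001/(-55 + 711) = 8001/656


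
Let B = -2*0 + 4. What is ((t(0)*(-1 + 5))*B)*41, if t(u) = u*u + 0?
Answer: 0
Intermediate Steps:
t(u) = u² (t(u) = u² + 0 = u²)
B = 4 (B = 0 + 4 = 4)
((t(0)*(-1 + 5))*B)*41 = ((0²*(-1 + 5))*4)*41 = ((0*4)*4)*41 = (0*4)*41 = 0*41 = 0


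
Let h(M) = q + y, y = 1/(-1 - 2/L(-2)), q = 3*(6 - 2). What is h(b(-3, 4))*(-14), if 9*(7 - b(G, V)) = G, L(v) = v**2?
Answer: -476/3 ≈ -158.67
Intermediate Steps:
b(G, V) = 7 - G/9
q = 12 (q = 3*4 = 12)
y = -2/3 (y = 1/(-1 - 2/((-2)**2)) = 1/(-1 - 2/4) = 1/(-1 - 2*1/4) = 1/(-1 - 1/2) = 1/(-3/2) = -2/3 ≈ -0.66667)
h(M) = 34/3 (h(M) = 12 - 2/3 = 34/3)
h(b(-3, 4))*(-14) = (34/3)*(-14) = -476/3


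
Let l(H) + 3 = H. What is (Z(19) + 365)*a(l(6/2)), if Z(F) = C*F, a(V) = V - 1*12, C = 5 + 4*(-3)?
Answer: -2784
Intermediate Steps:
l(H) = -3 + H
C = -7 (C = 5 - 12 = -7)
a(V) = -12 + V (a(V) = V - 12 = -12 + V)
Z(F) = -7*F
(Z(19) + 365)*a(l(6/2)) = (-7*19 + 365)*(-12 + (-3 + 6/2)) = (-133 + 365)*(-12 + (-3 + 6*(½))) = 232*(-12 + (-3 + 3)) = 232*(-12 + 0) = 232*(-12) = -2784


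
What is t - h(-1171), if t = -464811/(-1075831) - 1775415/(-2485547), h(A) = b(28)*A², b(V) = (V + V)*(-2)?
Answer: 410674606910277468026/2674028514557 ≈ 1.5358e+8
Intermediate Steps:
b(V) = -4*V (b(V) = (2*V)*(-2) = -4*V)
h(A) = -112*A² (h(A) = (-4*28)*A² = -112*A²)
t = 3065356081482/2674028514557 (t = -464811*(-1/1075831) - 1775415*(-1/2485547) = 464811/1075831 + 1775415/2485547 = 3065356081482/2674028514557 ≈ 1.1463)
t - h(-1171) = 3065356081482/2674028514557 - (-112)*(-1171)² = 3065356081482/2674028514557 - (-112)*1371241 = 3065356081482/2674028514557 - 1*(-153578992) = 3065356081482/2674028514557 + 153578992 = 410674606910277468026/2674028514557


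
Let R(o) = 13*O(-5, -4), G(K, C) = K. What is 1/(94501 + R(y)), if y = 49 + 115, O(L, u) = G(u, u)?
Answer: 1/94449 ≈ 1.0588e-5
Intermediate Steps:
O(L, u) = u
y = 164
R(o) = -52 (R(o) = 13*(-4) = -52)
1/(94501 + R(y)) = 1/(94501 - 52) = 1/94449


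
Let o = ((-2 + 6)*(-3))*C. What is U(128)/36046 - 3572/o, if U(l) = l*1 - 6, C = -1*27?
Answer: -16089598/1459863 ≈ -11.021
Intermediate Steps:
C = -27
U(l) = -6 + l (U(l) = l - 6 = -6 + l)
o = 324 (o = ((-2 + 6)*(-3))*(-27) = (4*(-3))*(-27) = -12*(-27) = 324)
U(128)/36046 - 3572/o = (-6 + 128)/36046 - 3572/324 = 122*(1/36046) - 3572*1/324 = 61/18023 - 893/81 = -16089598/1459863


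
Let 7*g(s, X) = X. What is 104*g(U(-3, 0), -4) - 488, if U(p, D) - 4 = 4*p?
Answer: -3832/7 ≈ -547.43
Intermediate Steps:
U(p, D) = 4 + 4*p
g(s, X) = X/7
104*g(U(-3, 0), -4) - 488 = 104*((1/7)*(-4)) - 488 = 104*(-4/7) - 488 = -416/7 - 488 = -3832/7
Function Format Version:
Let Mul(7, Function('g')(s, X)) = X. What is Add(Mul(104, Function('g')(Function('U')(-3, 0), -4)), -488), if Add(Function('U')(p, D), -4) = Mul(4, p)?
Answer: Rational(-3832, 7) ≈ -547.43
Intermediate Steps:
Function('U')(p, D) = Add(4, Mul(4, p))
Function('g')(s, X) = Mul(Rational(1, 7), X)
Add(Mul(104, Function('g')(Function('U')(-3, 0), -4)), -488) = Add(Mul(104, Mul(Rational(1, 7), -4)), -488) = Add(Mul(104, Rational(-4, 7)), -488) = Add(Rational(-416, 7), -488) = Rational(-3832, 7)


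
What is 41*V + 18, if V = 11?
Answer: 469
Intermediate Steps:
41*V + 18 = 41*11 + 18 = 451 + 18 = 469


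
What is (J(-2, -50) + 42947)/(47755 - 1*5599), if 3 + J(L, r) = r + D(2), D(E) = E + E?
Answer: 21449/21078 ≈ 1.0176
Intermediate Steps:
D(E) = 2*E
J(L, r) = 1 + r (J(L, r) = -3 + (r + 2*2) = -3 + (r + 4) = -3 + (4 + r) = 1 + r)
(J(-2, -50) + 42947)/(47755 - 1*5599) = ((1 - 50) + 42947)/(47755 - 1*5599) = (-49 + 42947)/(47755 - 5599) = 42898/42156 = 42898*(1/42156) = 21449/21078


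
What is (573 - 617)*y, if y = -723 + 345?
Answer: 16632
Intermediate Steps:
y = -378
(573 - 617)*y = (573 - 617)*(-378) = -44*(-378) = 16632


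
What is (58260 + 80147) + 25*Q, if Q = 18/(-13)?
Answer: 1798841/13 ≈ 1.3837e+5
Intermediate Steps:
Q = -18/13 (Q = 18*(-1/13) = -18/13 ≈ -1.3846)
(58260 + 80147) + 25*Q = (58260 + 80147) + 25*(-18/13) = 138407 - 450/13 = 1798841/13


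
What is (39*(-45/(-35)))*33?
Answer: 11583/7 ≈ 1654.7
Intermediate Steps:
(39*(-45/(-35)))*33 = (39*(-45*(-1/35)))*33 = (39*(9/7))*33 = (351/7)*33 = 11583/7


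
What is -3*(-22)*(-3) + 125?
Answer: -73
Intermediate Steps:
-3*(-22)*(-3) + 125 = 66*(-3) + 125 = -198 + 125 = -73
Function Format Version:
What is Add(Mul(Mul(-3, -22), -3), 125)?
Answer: -73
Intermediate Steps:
Add(Mul(Mul(-3, -22), -3), 125) = Add(Mul(66, -3), 125) = Add(-198, 125) = -73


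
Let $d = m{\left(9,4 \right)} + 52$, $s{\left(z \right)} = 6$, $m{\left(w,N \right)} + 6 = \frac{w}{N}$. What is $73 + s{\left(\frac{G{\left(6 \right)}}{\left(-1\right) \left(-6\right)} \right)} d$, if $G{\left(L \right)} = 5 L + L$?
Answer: $\frac{725}{2} \approx 362.5$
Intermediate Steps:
$G{\left(L \right)} = 6 L$
$m{\left(w,N \right)} = -6 + \frac{w}{N}$
$d = \frac{193}{4}$ ($d = \left(-6 + \frac{9}{4}\right) + 52 = - \frac{15}{4} + 52 = \frac{193}{4} \approx 48.25$)
$73 + s{\left(\frac{G{\left(6 \right)}}{\left(-1\right) \left(-6\right)} \right)} d = 73 + 6 \cdot \frac{193}{4} = 73 + \frac{579}{2} = \frac{725}{2}$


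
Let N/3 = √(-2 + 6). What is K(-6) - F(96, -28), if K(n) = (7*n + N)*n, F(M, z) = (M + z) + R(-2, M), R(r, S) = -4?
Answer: 152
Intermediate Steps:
N = 6 (N = 3*√(-2 + 6) = 3*√4 = 3*2 = 6)
F(M, z) = -4 + M + z (F(M, z) = (M + z) - 4 = -4 + M + z)
K(n) = n*(6 + 7*n) (K(n) = (7*n + 6)*n = (6 + 7*n)*n = n*(6 + 7*n))
K(-6) - F(96, -28) = -6*(6 + 7*(-6)) - (-4 + 96 - 28) = -6*(6 - 42) - 1*64 = -6*(-36) - 64 = 216 - 64 = 152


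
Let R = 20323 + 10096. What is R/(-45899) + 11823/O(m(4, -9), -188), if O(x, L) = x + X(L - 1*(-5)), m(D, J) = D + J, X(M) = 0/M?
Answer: -542815972/229495 ≈ -2365.3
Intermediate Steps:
X(M) = 0
R = 30419
O(x, L) = x (O(x, L) = x + 0 = x)
R/(-45899) + 11823/O(m(4, -9), -188) = 30419/(-45899) + 11823/(4 - 9) = 30419*(-1/45899) + 11823/(-5) = -30419/45899 + 11823*(-1/5) = -30419/45899 - 11823/5 = -542815972/229495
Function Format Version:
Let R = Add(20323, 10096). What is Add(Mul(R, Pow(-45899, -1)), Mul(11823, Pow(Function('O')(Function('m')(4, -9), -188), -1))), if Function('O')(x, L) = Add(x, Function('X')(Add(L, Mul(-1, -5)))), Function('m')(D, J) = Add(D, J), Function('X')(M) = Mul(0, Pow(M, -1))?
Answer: Rational(-542815972, 229495) ≈ -2365.3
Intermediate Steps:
Function('X')(M) = 0
R = 30419
Function('O')(x, L) = x (Function('O')(x, L) = Add(x, 0) = x)
Add(Mul(R, Pow(-45899, -1)), Mul(11823, Pow(Function('O')(Function('m')(4, -9), -188), -1))) = Add(Mul(30419, Pow(-45899, -1)), Mul(11823, Pow(Add(4, -9), -1))) = Add(Mul(30419, Rational(-1, 45899)), Mul(11823, Pow(-5, -1))) = Add(Rational(-30419, 45899), Mul(11823, Rational(-1, 5))) = Add(Rational(-30419, 45899), Rational(-11823, 5)) = Rational(-542815972, 229495)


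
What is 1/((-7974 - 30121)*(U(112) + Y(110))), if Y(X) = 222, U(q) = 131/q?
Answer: -112/952184525 ≈ -1.1762e-7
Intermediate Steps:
1/((-7974 - 30121)*(U(112) + Y(110))) = 1/((-7974 - 30121)*(131/112 + 222)) = 1/(-38095*(131*(1/112) + 222)) = 1/(-38095*(131/112 + 222)) = 1/(-38095*24995/112) = 1/(-952184525/112) = -112/952184525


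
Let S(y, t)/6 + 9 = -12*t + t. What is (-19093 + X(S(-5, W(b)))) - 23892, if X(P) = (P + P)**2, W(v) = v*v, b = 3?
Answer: 1636631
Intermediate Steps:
W(v) = v**2
S(y, t) = -54 - 66*t (S(y, t) = -54 + 6*(-12*t + t) = -54 + 6*(-11*t) = -54 - 66*t)
X(P) = 4*P**2 (X(P) = (2*P)**2 = 4*P**2)
(-19093 + X(S(-5, W(b)))) - 23892 = (-19093 + 4*(-54 - 66*3**2)**2) - 23892 = (-19093 + 4*(-54 - 66*9)**2) - 23892 = (-19093 + 4*(-54 - 594)**2) - 23892 = (-19093 + 4*(-648)**2) - 23892 = (-19093 + 4*419904) - 23892 = (-19093 + 1679616) - 23892 = 1660523 - 23892 = 1636631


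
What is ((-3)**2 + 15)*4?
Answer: 96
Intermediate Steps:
((-3)**2 + 15)*4 = (9 + 15)*4 = 24*4 = 96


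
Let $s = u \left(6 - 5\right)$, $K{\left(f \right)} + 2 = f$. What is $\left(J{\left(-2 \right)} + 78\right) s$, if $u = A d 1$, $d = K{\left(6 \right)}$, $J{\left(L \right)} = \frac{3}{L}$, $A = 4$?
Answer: $1224$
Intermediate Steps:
$K{\left(f \right)} = -2 + f$
$d = 4$ ($d = -2 + 6 = 4$)
$u = 16$ ($u = 4 \cdot 4 \cdot 1 = 16 \cdot 1 = 16$)
$s = 16$ ($s = 16 \left(6 - 5\right) = 16 \cdot 1 = 16$)
$\left(J{\left(-2 \right)} + 78\right) s = \left(\frac{3}{-2} + 78\right) 16 = \left(3 \left(- \frac{1}{2}\right) + 78\right) 16 = \left(- \frac{3}{2} + 78\right) 16 = \frac{153}{2} \cdot 16 = 1224$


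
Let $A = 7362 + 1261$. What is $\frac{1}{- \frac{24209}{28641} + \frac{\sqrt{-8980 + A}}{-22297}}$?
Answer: $- \frac{344713185222487521}{291371456602609846} + \frac{18290382525657 i \sqrt{357}}{291371456602609846} \approx -1.1831 + 0.0011861 i$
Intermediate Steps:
$A = 8623$
$\frac{1}{- \frac{24209}{28641} + \frac{\sqrt{-8980 + A}}{-22297}} = \frac{1}{- \frac{24209}{28641} + \frac{\sqrt{-8980 + 8623}}{-22297}} = \frac{1}{\left(-24209\right) \frac{1}{28641} + \sqrt{-357} \left(- \frac{1}{22297}\right)} = \frac{1}{- \frac{24209}{28641} + i \sqrt{357} \left(- \frac{1}{22297}\right)} = \frac{1}{- \frac{24209}{28641} - \frac{i \sqrt{357}}{22297}}$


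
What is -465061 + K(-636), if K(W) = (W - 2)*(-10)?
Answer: -458681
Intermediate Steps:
K(W) = 20 - 10*W (K(W) = (-2 + W)*(-10) = 20 - 10*W)
-465061 + K(-636) = -465061 + (20 - 10*(-636)) = -465061 + (20 + 6360) = -465061 + 6380 = -458681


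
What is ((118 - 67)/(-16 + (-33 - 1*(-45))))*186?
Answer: -4743/2 ≈ -2371.5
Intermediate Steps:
((118 - 67)/(-16 + (-33 - 1*(-45))))*186 = (51/(-16 + (-33 + 45)))*186 = (51/(-16 + 12))*186 = (51/(-4))*186 = (51*(-1/4))*186 = -51/4*186 = -4743/2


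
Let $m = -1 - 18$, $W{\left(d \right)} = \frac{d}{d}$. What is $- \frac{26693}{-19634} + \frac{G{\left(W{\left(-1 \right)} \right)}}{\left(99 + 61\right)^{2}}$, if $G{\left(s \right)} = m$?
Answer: $\frac{341483877}{251315200} \approx 1.3588$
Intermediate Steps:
$W{\left(d \right)} = 1$
$m = -19$ ($m = -1 - 18 = -19$)
$G{\left(s \right)} = -19$
$- \frac{26693}{-19634} + \frac{G{\left(W{\left(-1 \right)} \right)}}{\left(99 + 61\right)^{2}} = - \frac{26693}{-19634} - \frac{19}{\left(99 + 61\right)^{2}} = \left(-26693\right) \left(- \frac{1}{19634}\right) - \frac{19}{160^{2}} = \frac{26693}{19634} - \frac{19}{25600} = \frac{341483877}{251315200}$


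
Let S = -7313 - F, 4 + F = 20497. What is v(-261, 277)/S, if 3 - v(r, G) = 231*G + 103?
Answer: 64087/27806 ≈ 2.3048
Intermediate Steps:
F = 20493 (F = -4 + 20497 = 20493)
v(r, G) = -100 - 231*G (v(r, G) = 3 - (231*G + 103) = 3 - (103 + 231*G) = 3 + (-103 - 231*G) = -100 - 231*G)
S = -27806 (S = -7313 - 1*20493 = -7313 - 20493 = -27806)
v(-261, 277)/S = (-100 - 231*277)/(-27806) = (-100 - 63987)*(-1/27806) = -64087*(-1/27806) = 64087/27806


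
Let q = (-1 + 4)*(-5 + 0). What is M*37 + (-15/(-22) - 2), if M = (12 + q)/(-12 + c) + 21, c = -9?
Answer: 120269/154 ≈ 780.97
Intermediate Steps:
q = -15 (q = 3*(-5) = -15)
M = 148/7 (M = (12 - 15)/(-12 - 9) + 21 = -3/(-21) + 21 = -3*(-1/21) + 21 = ⅐ + 21 = 148/7 ≈ 21.143)
M*37 + (-15/(-22) - 2) = (148/7)*37 + (-15/(-22) - 2) = 5476/7 + (-15*(-1/22) - 2) = 5476/7 + (15/22 - 2) = 5476/7 - 29/22 = 120269/154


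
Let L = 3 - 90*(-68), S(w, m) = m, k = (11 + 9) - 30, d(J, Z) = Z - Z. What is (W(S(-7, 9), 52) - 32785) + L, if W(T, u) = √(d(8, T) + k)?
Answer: -26662 + I*√10 ≈ -26662.0 + 3.1623*I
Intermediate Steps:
d(J, Z) = 0
k = -10 (k = 20 - 30 = -10)
L = 6123 (L = 3 + 6120 = 6123)
W(T, u) = I*√10 (W(T, u) = √(0 - 10) = √(-10) = I*√10)
(W(S(-7, 9), 52) - 32785) + L = (I*√10 - 32785) + 6123 = (-32785 + I*√10) + 6123 = -26662 + I*√10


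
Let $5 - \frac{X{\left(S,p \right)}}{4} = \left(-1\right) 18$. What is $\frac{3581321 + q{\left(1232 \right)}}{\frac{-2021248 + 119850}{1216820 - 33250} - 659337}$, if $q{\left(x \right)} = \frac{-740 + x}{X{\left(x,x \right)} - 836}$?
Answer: $- \frac{131401042711885}{24191575229128} \approx -5.4317$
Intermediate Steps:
$X{\left(S,p \right)} = 92$ ($X{\left(S,p \right)} = 20 - 4 \left(\left(-1\right) 18\right) = 20 - -72 = 20 + 72 = 92$)
$q{\left(x \right)} = \frac{185}{186} - \frac{x}{744}$ ($q{\left(x \right)} = \frac{-740 + x}{92 - 836} = \frac{-740 + x}{-744} = \left(-740 + x\right) \left(- \frac{1}{744}\right) = \frac{185}{186} - \frac{x}{744}$)
$\frac{3581321 + q{\left(1232 \right)}}{\frac{-2021248 + 119850}{1216820 - 33250} - 659337} = \frac{3581321 + \left(\frac{185}{186} - \frac{154}{93}\right)}{\frac{-2021248 + 119850}{1216820 - 33250} - 659337} = \frac{3581321 + \left(\frac{185}{186} - \frac{154}{93}\right)}{- \frac{1901398}{1183570} - 659337} = \frac{3581321 - \frac{41}{62}}{\left(-1901398\right) \frac{1}{1183570} - 659337} = \frac{222041861}{62 \left(- \frac{950699}{591785} - 659337\right)} = \frac{222041861}{62 \left(- \frac{390186697244}{591785}\right)} = \frac{222041861}{62} \left(- \frac{591785}{390186697244}\right) = - \frac{131401042711885}{24191575229128}$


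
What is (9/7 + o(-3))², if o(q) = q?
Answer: 144/49 ≈ 2.9388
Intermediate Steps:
(9/7 + o(-3))² = (9/7 - 3)² = (-12/7)² = 144/49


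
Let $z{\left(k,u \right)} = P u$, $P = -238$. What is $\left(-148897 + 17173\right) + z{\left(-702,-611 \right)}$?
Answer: $13694$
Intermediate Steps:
$z{\left(k,u \right)} = - 238 u$
$\left(-148897 + 17173\right) + z{\left(-702,-611 \right)} = \left(-148897 + 17173\right) - -145418 = -131724 + 145418 = 13694$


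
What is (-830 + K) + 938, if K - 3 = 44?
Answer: 155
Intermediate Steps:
K = 47 (K = 3 + 44 = 47)
(-830 + K) + 938 = (-830 + 47) + 938 = -783 + 938 = 155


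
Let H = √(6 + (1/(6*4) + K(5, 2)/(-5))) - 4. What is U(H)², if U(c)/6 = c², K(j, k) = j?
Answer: 440881/16 - 11110*√6 ≈ 341.23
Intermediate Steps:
H = -4 + 11*√6/12 (H = √(6 + (1/(6*4) + 5/(-5))) - 4 = √(6 + ((⅙)*(¼) + 5*(-⅕))) - 4 = √(6 + (1/24 - 1)) - 4 = √(6 - 23/24) - 4 = √(121/24) - 4 = 11*√6/12 - 4 = -4 + 11*√6/12 ≈ -1.7546)
U(c) = 6*c²
U(H)² = (6*(-4 + 11*√6/12)²)² = 36*(-4 + 11*√6/12)⁴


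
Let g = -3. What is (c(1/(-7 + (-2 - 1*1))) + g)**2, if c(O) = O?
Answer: 961/100 ≈ 9.6100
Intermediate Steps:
(c(1/(-7 + (-2 - 1*1))) + g)**2 = (1/(-7 + (-2 - 1*1)) - 3)**2 = (1/(-7 + (-2 - 1)) - 3)**2 = (1/(-7 - 3) - 3)**2 = (1/(-10) - 3)**2 = (-1/10 - 3)**2 = (-31/10)**2 = 961/100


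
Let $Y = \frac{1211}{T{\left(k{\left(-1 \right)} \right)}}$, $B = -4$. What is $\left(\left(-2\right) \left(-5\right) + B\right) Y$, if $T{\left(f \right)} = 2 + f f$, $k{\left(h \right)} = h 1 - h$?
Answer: $3633$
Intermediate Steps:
$k{\left(h \right)} = 0$ ($k{\left(h \right)} = h - h = 0$)
$T{\left(f \right)} = 2 + f^{2}$
$Y = \frac{1211}{2}$ ($Y = \frac{1211}{2 + 0^{2}} = \frac{1211}{2 + 0} = \frac{1211}{2} \approx 605.5$)
$\left(\left(-2\right) \left(-5\right) + B\right) Y = \left(\left(-2\right) \left(-5\right) - 4\right) \frac{1211}{2} = \left(10 - 4\right) \frac{1211}{2} = 6 \cdot \frac{1211}{2} = 3633$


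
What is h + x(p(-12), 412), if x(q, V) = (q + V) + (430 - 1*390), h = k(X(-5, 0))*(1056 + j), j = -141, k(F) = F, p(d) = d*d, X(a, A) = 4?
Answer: 4256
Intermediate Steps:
p(d) = d²
h = 3660 (h = 4*(1056 - 141) = 4*915 = 3660)
x(q, V) = 40 + V + q (x(q, V) = (V + q) + (430 - 390) = (V + q) + 40 = 40 + V + q)
h + x(p(-12), 412) = 3660 + (40 + 412 + (-12)²) = 3660 + (40 + 412 + 144) = 3660 + 596 = 4256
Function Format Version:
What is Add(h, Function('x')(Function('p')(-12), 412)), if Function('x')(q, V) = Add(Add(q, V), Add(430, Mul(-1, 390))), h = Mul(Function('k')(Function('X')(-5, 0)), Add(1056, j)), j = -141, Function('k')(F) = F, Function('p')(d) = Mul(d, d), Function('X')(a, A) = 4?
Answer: 4256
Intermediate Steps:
Function('p')(d) = Pow(d, 2)
h = 3660 (h = Mul(4, Add(1056, -141)) = Mul(4, 915) = 3660)
Function('x')(q, V) = Add(40, V, q) (Function('x')(q, V) = Add(Add(V, q), Add(430, -390)) = Add(Add(V, q), 40) = Add(40, V, q))
Add(h, Function('x')(Function('p')(-12), 412)) = Add(3660, Add(40, 412, Pow(-12, 2))) = Add(3660, Add(40, 412, 144)) = Add(3660, 596) = 4256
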